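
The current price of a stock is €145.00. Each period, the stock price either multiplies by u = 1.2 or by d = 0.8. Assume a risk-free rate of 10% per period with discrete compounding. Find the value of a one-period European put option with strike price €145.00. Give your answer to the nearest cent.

€6.59

Risk-neutral probability p = (1 + 0.1 − 0.8)/(1.2 − 0.8) = 0.3000/0.4000 = 0.7500
Terminal stock prices: S_u = 174, S_d = 116
Terminal payoffs (K − S): max(-29, 0) = 0, max(29, 0) = 29
Node 0 (S = 145): V_0 = 1/1.1·[0.7500·0.0000 + 0.2500·29.0000] = 6.5909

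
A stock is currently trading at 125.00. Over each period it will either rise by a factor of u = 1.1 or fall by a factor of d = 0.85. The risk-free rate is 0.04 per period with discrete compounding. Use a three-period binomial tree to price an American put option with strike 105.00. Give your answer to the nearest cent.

Risk-neutral probability p = (1 + 0.04 − 0.85)/(1.1 − 0.85) = 0.1900/0.2500 = 0.7600
Terminal stock prices: S_uuu = 166.4, S_uud = 128.6, S_udd = 99.34, S_ddd = 76.77
Terminal payoffs (K − S): max(-61.38, 0) = 0, max(-23.56, 0) = 0, max(5.656, 0) = 5.656, max(28.23, 0) = 28.23
Node uu (S = 151.3): continuation = 1/1.04·[0.7600·0.0000 + 0.2400·0.0000] = 0.0000; exercise value = 0.0000 ≤ continuation, so V_uu = 0.0000
Node ud (S = 116.9): continuation = 1/1.04·[0.7600·0.0000 + 0.2400·5.6563] = 1.3053; exercise value = 0.0000 ≤ continuation, so V_ud = 1.3053
Node dd (S = 90.31): continuation = 1/1.04·[0.7600·5.6563 + 0.2400·28.2344] = 10.6490; exercise value = 14.6875 > continuation, so V_dd = 14.6875 (exercise)
Node u (S = 137.5): continuation = 1/1.04·[0.7600·0.0000 + 0.2400·1.3053] = 0.3012; exercise value = 0.0000 ≤ continuation, so V_u = 0.3012
Node d (S = 106.2): continuation = 1/1.04·[0.7600·1.3053 + 0.2400·14.6875] = 4.3433; exercise value = 0.0000 ≤ continuation, so V_d = 4.3433
Node 0 (S = 125): continuation = 1/1.04·[0.7600·0.3012 + 0.2400·4.3433] = 1.2224; exercise value = 0.0000 ≤ continuation, so V_0 = 1.2224

1.22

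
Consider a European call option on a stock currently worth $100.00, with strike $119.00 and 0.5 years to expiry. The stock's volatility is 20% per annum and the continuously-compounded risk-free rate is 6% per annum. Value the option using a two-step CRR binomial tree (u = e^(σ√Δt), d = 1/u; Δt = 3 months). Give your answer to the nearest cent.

CRR parameters: u = e^(σ√Δt) = e^(0.2·√0.25) = 1.1052, d = 1/u = 0.9048
Per-period rate: rΔt = 0.06·0.25 = 0.015, so R = e^0.015 = 1.0151
Risk-neutral probability p = (e^0.015 − 0.9048)/(1.1052 − 0.9048) = 0.1103/0.2003 = 0.5505
Terminal stock prices: S_uu = 122.1, S_ud = 100, S_dd = 81.87
Terminal payoffs (S − K): max(3.14, 0) = 3.14, max(-19, 0) = 0, max(-37.13, 0) = 0
Node u (S = 110.5): V_u = e^(−0.015)·[0.5505·3.1403 + 0.4495·0.0000] = 1.7029
Node d (S = 90.48): V_d = e^(−0.015)·[0.5505·0.0000 + 0.4495·0.0000] = 0.0000
Node 0 (S = 100): V_0 = e^(−0.015)·[0.5505·1.7029 + 0.4495·0.0000] = 0.9234

$0.92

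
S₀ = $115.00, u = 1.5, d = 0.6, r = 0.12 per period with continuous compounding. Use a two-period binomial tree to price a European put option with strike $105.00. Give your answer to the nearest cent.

Risk-neutral probability p = (e^0.12 − 0.6)/(1.5 − 0.6) = 0.5275/0.9000 = 0.5861
Terminal stock prices: S_uu = 258.8, S_ud = 103.5, S_dd = 41.4
Terminal payoffs (K − S): max(-153.8, 0) = 0, max(1.5, 0) = 1.5, max(63.6, 0) = 63.6
Node u (S = 172.5): V_u = e^(−0.12)·[0.5861·0.0000 + 0.4139·1.5000] = 0.5506
Node d (S = 69): V_d = e^(−0.12)·[0.5861·1.5000 + 0.4139·63.6000] = 24.1266
Node 0 (S = 115): V_0 = e^(−0.12)·[0.5861·0.5506 + 0.4139·24.1266] = 9.1429

$9.14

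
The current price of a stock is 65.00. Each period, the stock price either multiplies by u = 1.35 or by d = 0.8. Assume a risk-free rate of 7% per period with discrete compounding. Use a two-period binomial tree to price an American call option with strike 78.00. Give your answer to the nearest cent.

Risk-neutral probability p = (1 + 0.07 − 0.8)/(1.35 − 0.8) = 0.2700/0.5500 = 0.4909
Terminal stock prices: S_uu = 118.5, S_ud = 70.2, S_dd = 41.6
Terminal payoffs (S − K): max(40.46, 0) = 40.46, max(-7.8, 0) = 0, max(-36.4, 0) = 0
Node u (S = 87.75): continuation = 1/1.07·[0.4909·40.4625 + 0.5091·0.0000] = 18.5639; exercise value = 9.7500 ≤ continuation, so V_u = 18.5639
Node d (S = 52): continuation = 1/1.07·[0.4909·0.0000 + 0.5091·0.0000] = 0.0000; exercise value = 0.0000 ≤ continuation, so V_d = 0.0000
Node 0 (S = 65): continuation = 1/1.07·[0.4909·18.5639 + 0.5091·0.0000] = 8.5170; exercise value = 0.0000 ≤ continuation, so V_0 = 8.5170

8.52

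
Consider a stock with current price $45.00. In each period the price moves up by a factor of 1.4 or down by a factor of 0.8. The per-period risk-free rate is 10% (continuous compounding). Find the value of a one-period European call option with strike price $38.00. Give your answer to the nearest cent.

$11.51

Risk-neutral probability p = (e^0.1 − 0.8)/(1.4 − 0.8) = 0.3052/0.6000 = 0.5086
Terminal stock prices: S_u = 63, S_d = 36
Terminal payoffs (S − K): max(25, 0) = 25, max(-2, 0) = 0
Node 0 (S = 45): V_0 = e^(−0.1)·[0.5086·25.0000 + 0.4914·0.0000] = 11.5054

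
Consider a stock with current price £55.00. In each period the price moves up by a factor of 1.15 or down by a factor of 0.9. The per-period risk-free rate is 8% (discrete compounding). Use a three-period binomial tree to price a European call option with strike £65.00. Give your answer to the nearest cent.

Risk-neutral probability p = (1 + 0.08 − 0.9)/(1.15 − 0.9) = 0.1800/0.2500 = 0.7200
Terminal stock prices: S_uuu = 83.65, S_uud = 65.46, S_udd = 51.23, S_ddd = 40.1
Terminal payoffs (S − K): max(18.65, 0) = 18.65, max(0.4637, 0) = 0.4637, max(-13.77, 0) = 0, max(-24.9, 0) = 0
Node uu (S = 72.74): V_uu = 1/1.08·[0.7200·18.6481 + 0.2800·0.4637] = 12.5523
Node ud (S = 56.92): V_ud = 1/1.08·[0.7200·0.4637 + 0.2800·0.0000] = 0.3092
Node dd (S = 44.55): V_dd = 1/1.08·[0.7200·0.0000 + 0.2800·0.0000] = 0.0000
Node u (S = 63.25): V_u = 1/1.08·[0.7200·12.5523 + 0.2800·0.3092] = 8.4484
Node d (S = 49.5): V_d = 1/1.08·[0.7200·0.3092 + 0.2800·0.0000] = 0.2061
Node 0 (S = 55): V_0 = 1/1.08·[0.7200·8.4484 + 0.2800·0.2061] = 5.6857

£5.69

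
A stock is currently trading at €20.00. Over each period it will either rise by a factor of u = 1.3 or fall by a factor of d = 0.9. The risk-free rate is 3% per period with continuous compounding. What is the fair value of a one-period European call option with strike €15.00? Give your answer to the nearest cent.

€5.44

Risk-neutral probability p = (e^0.03 − 0.9)/(1.3 − 0.9) = 0.1305/0.4000 = 0.3261
Terminal stock prices: S_u = 26, S_d = 18
Terminal payoffs (S − K): max(11, 0) = 11, max(3, 0) = 3
Node 0 (S = 20): V_0 = e^(−0.03)·[0.3261·11.0000 + 0.6739·3.0000] = 5.4433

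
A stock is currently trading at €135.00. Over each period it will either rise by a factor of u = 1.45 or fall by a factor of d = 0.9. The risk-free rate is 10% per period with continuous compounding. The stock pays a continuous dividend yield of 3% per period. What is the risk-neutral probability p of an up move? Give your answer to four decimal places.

p = 0.3137

Per-period risk-free factor R = e^0.1 = 1.1052; dividend-adjusted growth = e^(0.1−0.03) = 1.0725.
Risk-neutral probability p = (1.0725 − 0.9)/(1.45 − 0.9) = 0.1725/0.5500 = 0.3137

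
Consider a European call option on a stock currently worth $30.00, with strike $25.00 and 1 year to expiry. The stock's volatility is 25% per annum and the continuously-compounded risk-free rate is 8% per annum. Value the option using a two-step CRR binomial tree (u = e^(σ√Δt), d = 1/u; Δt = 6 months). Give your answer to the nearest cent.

CRR parameters: u = e^(σ√Δt) = e^(0.25·√0.5) = 1.1934, d = 1/u = 0.8380
Per-period rate: rΔt = 0.08·0.5 = 0.04, so R = e^0.04 = 1.0408
Risk-neutral probability p = (e^0.04 − 0.8380)/(1.1934 − 0.8380) = 0.2028/0.3554 = 0.5708
Terminal stock prices: S_uu = 42.72, S_ud = 30, S_dd = 21.07
Terminal payoffs (S − K): max(17.72, 0) = 17.72, max(5, 0) = 5, max(-3.934, 0) = 0
Node u (S = 35.8): V_u = e^(−0.04)·[0.5708·17.7236 + 0.4292·5.0000] = 11.7812
Node d (S = 25.14): V_d = e^(−0.04)·[0.5708·5.0000 + 0.4292·0.0000] = 2.7419
Node 0 (S = 30): V_0 = e^(−0.04)·[0.5708·11.7812 + 0.4292·2.7419] = 7.5913

$7.59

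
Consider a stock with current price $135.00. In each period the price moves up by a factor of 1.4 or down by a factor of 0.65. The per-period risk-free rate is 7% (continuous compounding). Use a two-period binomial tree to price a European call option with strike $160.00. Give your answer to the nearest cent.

$28.86

Risk-neutral probability p = (e^0.07 − 0.65)/(1.4 − 0.65) = 0.4225/0.7500 = 0.5633
Terminal stock prices: S_uu = 264.6, S_ud = 122.9, S_dd = 57.04
Terminal payoffs (S − K): max(104.6, 0) = 104.6, max(-37.15, 0) = 0, max(-103, 0) = 0
Node u (S = 189): V_u = e^(−0.07)·[0.5633·104.6000 + 0.4367·0.0000] = 54.9421
Node d (S = 87.75): V_d = e^(−0.07)·[0.5633·0.0000 + 0.4367·0.0000] = 0.0000
Node 0 (S = 135): V_0 = e^(−0.07)·[0.5633·54.9421 + 0.4367·0.0000] = 28.8588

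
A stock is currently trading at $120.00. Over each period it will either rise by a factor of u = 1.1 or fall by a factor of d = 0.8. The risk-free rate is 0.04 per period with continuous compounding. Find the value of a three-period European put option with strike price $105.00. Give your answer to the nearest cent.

$2.00

Risk-neutral probability p = (e^0.04 − 0.8)/(1.1 − 0.8) = 0.2408/0.3000 = 0.8027
Terminal stock prices: S_uuu = 159.7, S_uud = 116.2, S_udd = 84.48, S_ddd = 61.44
Terminal payoffs (K − S): max(-54.72, 0) = 0, max(-11.16, 0) = 0, max(20.52, 0) = 20.52, max(43.56, 0) = 43.56
Node uu (S = 145.2): V_uu = e^(−0.04)·[0.8027·0.0000 + 0.1973·0.0000] = 0.0000
Node ud (S = 105.6): V_ud = e^(−0.04)·[0.8027·0.0000 + 0.1973·20.5200] = 3.8898
Node dd (S = 76.8): V_dd = e^(−0.04)·[0.8027·20.5200 + 0.1973·43.5600] = 24.0829
Node u (S = 132): V_u = e^(−0.04)·[0.8027·0.0000 + 0.1973·3.8898] = 0.7374
Node d (S = 96): V_d = e^(−0.04)·[0.8027·3.8898 + 0.1973·24.0829] = 7.5651
Node 0 (S = 120): V_0 = e^(−0.04)·[0.8027·0.7374 + 0.1973·7.5651] = 2.0027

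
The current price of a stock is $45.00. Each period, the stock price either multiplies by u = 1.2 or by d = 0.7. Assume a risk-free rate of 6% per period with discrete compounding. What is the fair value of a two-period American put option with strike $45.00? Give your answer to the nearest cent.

$4.86

Risk-neutral probability p = (1 + 0.06 − 0.7)/(1.2 − 0.7) = 0.3600/0.5000 = 0.7200
Terminal stock prices: S_uu = 64.8, S_ud = 37.8, S_dd = 22.05
Terminal payoffs (K − S): max(-19.8, 0) = 0, max(7.2, 0) = 7.2, max(22.95, 0) = 22.95
Node u (S = 54): continuation = 1/1.06·[0.7200·0.0000 + 0.2800·7.2000] = 1.9019; exercise value = 0.0000 ≤ continuation, so V_u = 1.9019
Node d (S = 31.5): continuation = 1/1.06·[0.7200·7.2000 + 0.2800·22.9500] = 10.9528; exercise value = 13.5000 > continuation, so V_d = 13.5000 (exercise)
Node 0 (S = 45): continuation = 1/1.06·[0.7200·1.9019 + 0.2800·13.5000] = 4.8579; exercise value = 0.0000 ≤ continuation, so V_0 = 4.8579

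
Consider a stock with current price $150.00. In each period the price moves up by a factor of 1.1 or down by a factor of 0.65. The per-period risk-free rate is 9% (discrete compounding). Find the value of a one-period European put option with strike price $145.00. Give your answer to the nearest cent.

$0.97

Risk-neutral probability p = (1 + 0.09 − 0.65)/(1.1 − 0.65) = 0.4400/0.4500 = 0.9778
Terminal stock prices: S_u = 165, S_d = 97.5
Terminal payoffs (K − S): max(-20, 0) = 0, max(47.5, 0) = 47.5
Node 0 (S = 150): V_0 = 1/1.09·[0.9778·0.0000 + 0.0222·47.5000] = 0.9684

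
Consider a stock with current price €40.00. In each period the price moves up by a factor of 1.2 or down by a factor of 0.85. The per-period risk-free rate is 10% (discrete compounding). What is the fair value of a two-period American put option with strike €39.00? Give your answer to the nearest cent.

€1.30

Risk-neutral probability p = (1 + 0.1 − 0.85)/(1.2 − 0.85) = 0.2500/0.3500 = 0.7143
Terminal stock prices: S_uu = 57.6, S_ud = 40.8, S_dd = 28.9
Terminal payoffs (K − S): max(-18.6, 0) = 0, max(-1.8, 0) = 0, max(10.1, 0) = 10.1
Node u (S = 48): continuation = 1/1.1·[0.7143·0.0000 + 0.2857·0.0000] = 0.0000; exercise value = 0.0000 ≤ continuation, so V_u = 0.0000
Node d (S = 34): continuation = 1/1.1·[0.7143·0.0000 + 0.2857·10.1000] = 2.6234; exercise value = 5.0000 > continuation, so V_d = 5.0000 (exercise)
Node 0 (S = 40): continuation = 1/1.1·[0.7143·0.0000 + 0.2857·5.0000] = 1.2987; exercise value = 0.0000 ≤ continuation, so V_0 = 1.2987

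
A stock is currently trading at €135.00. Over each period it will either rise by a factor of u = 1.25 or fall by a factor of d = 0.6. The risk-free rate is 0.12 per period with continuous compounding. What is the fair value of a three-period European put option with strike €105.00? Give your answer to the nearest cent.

€3.02

Risk-neutral probability p = (e^0.12 − 0.6)/(1.25 − 0.6) = 0.5275/0.6500 = 0.8115
Terminal stock prices: S_uuu = 263.7, S_uud = 126.6, S_udd = 60.75, S_ddd = 29.16
Terminal payoffs (K − S): max(-158.7, 0) = 0, max(-21.56, 0) = 0, max(44.25, 0) = 44.25, max(75.84, 0) = 75.84
Node uu (S = 210.9): V_uu = e^(−0.12)·[0.8115·0.0000 + 0.1885·0.0000] = 0.0000
Node ud (S = 101.2): V_ud = e^(−0.12)·[0.8115·0.0000 + 0.1885·44.2500] = 7.3966
Node dd (S = 48.6): V_dd = e^(−0.12)·[0.8115·44.2500 + 0.1885·75.8400] = 44.5266
Node u (S = 168.8): V_u = e^(−0.12)·[0.8115·0.0000 + 0.1885·7.3966] = 1.2364
Node d (S = 81): V_d = e^(−0.12)·[0.8115·7.3966 + 0.1885·44.5266] = 12.7667
Node 0 (S = 135): V_0 = e^(−0.12)·[0.8115·1.2364 + 0.1885·12.7667] = 3.0239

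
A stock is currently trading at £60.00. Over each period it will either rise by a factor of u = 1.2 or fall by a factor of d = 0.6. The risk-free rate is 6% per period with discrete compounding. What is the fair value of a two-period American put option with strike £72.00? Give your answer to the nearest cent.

Risk-neutral probability p = (1 + 0.06 − 0.6)/(1.2 − 0.6) = 0.4600/0.6000 = 0.7667
Terminal stock prices: S_uu = 86.4, S_ud = 43.2, S_dd = 21.6
Terminal payoffs (K − S): max(-14.4, 0) = 0, max(28.8, 0) = 28.8, max(50.4, 0) = 50.4
Node u (S = 72): continuation = 1/1.06·[0.7667·0.0000 + 0.2333·28.8000] = 6.3396; exercise value = 0.0000 ≤ continuation, so V_u = 6.3396
Node d (S = 36): continuation = 1/1.06·[0.7667·28.8000 + 0.2333·50.4000] = 31.9245; exercise value = 36.0000 > continuation, so V_d = 36.0000 (exercise)
Node 0 (S = 60): continuation = 1/1.06·[0.7667·6.3396 + 0.2333·36.0000] = 12.5098; exercise value = 12.0000 ≤ continuation, so V_0 = 12.5098

£12.51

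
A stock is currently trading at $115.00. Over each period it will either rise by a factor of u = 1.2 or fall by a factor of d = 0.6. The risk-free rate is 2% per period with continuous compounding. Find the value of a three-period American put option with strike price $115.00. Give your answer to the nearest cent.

Risk-neutral probability p = (e^0.02 − 0.6)/(1.2 − 0.6) = 0.4202/0.6000 = 0.7003
Terminal stock prices: S_uuu = 198.7, S_uud = 99.36, S_udd = 49.68, S_ddd = 24.84
Terminal payoffs (K − S): max(-83.72, 0) = 0, max(15.64, 0) = 15.64, max(65.32, 0) = 65.32, max(90.16, 0) = 90.16
Node uu (S = 165.6): continuation = e^(−0.02)·[0.7003·0.0000 + 0.2997·15.6400] = 4.5939; exercise value = 0.0000 ≤ continuation, so V_uu = 4.5939
Node ud (S = 82.8): continuation = e^(−0.02)·[0.7003·15.6400 + 0.2997·65.3200] = 29.9228; exercise value = 32.2000 > continuation, so V_ud = 32.2000 (exercise)
Node dd (S = 41.4): continuation = e^(−0.02)·[0.7003·65.3200 + 0.2997·90.1600] = 71.3228; exercise value = 73.6000 > continuation, so V_dd = 73.6000 (exercise)
Node u (S = 138): continuation = e^(−0.02)·[0.7003·4.5939 + 0.2997·32.2000] = 12.6117; exercise value = 0.0000 ≤ continuation, so V_u = 12.6117
Node d (S = 69): continuation = e^(−0.02)·[0.7003·32.2000 + 0.2997·73.6000] = 43.7228; exercise value = 46.0000 > continuation, so V_d = 46.0000 (exercise)
Node 0 (S = 115): continuation = e^(−0.02)·[0.7003·12.6117 + 0.2997·46.0000] = 22.1692; exercise value = 0.0000 ≤ continuation, so V_0 = 22.1692

$22.17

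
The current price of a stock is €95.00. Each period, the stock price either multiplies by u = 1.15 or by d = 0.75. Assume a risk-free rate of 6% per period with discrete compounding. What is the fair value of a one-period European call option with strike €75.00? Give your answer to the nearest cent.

€25.04

Risk-neutral probability p = (1 + 0.06 − 0.75)/(1.15 − 0.75) = 0.3100/0.4000 = 0.7750
Terminal stock prices: S_u = 109.2, S_d = 71.25
Terminal payoffs (S − K): max(34.25, 0) = 34.25, max(-3.75, 0) = 0
Node 0 (S = 95): V_0 = 1/1.06·[0.7750·34.2500 + 0.2250·0.0000] = 25.0413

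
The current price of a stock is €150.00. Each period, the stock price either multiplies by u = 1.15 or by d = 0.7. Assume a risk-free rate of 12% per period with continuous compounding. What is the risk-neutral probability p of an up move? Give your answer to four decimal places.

Risk-neutral probability p = (e^0.12 − 0.7)/(1.15 − 0.7) = 0.4275/0.4500 = 0.9500

p = 0.9500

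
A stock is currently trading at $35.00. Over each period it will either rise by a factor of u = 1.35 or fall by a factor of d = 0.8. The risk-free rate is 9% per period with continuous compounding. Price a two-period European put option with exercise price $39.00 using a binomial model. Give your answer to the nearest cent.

Risk-neutral probability p = (e^0.09 − 0.8)/(1.35 − 0.8) = 0.2942/0.5500 = 0.5349
Terminal stock prices: S_uu = 63.79, S_ud = 37.8, S_dd = 22.4
Terminal payoffs (K − S): max(-24.79, 0) = 0, max(1.2, 0) = 1.2, max(16.6, 0) = 16.6
Node u (S = 47.25): V_u = e^(−0.09)·[0.5349·0.0000 + 0.4651·1.2000] = 0.5101
Node d (S = 28): V_d = e^(−0.09)·[0.5349·1.2000 + 0.4651·16.6000] = 7.6433
Node 0 (S = 35): V_0 = e^(−0.09)·[0.5349·0.5101 + 0.4651·7.6433] = 3.4986

$3.50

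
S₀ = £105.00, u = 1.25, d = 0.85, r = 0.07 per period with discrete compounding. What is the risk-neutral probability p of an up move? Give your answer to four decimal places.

p = 0.5500

Risk-neutral probability p = (1 + 0.07 − 0.85)/(1.25 − 0.85) = 0.2200/0.4000 = 0.5500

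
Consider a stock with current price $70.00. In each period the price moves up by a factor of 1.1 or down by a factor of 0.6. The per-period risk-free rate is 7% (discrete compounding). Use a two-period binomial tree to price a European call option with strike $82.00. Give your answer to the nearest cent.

$2.08

Risk-neutral probability p = (1 + 0.07 − 0.6)/(1.1 − 0.6) = 0.4700/0.5000 = 0.9400
Terminal stock prices: S_uu = 84.7, S_ud = 46.2, S_dd = 25.2
Terminal payoffs (S − K): max(2.7, 0) = 2.7, max(-35.8, 0) = 0, max(-56.8, 0) = 0
Node u (S = 77): V_u = 1/1.07·[0.9400·2.7000 + 0.0600·0.0000] = 2.3720
Node d (S = 42): V_d = 1/1.07·[0.9400·0.0000 + 0.0600·0.0000] = 0.0000
Node 0 (S = 70): V_0 = 1/1.07·[0.9400·2.3720 + 0.0600·0.0000] = 2.0838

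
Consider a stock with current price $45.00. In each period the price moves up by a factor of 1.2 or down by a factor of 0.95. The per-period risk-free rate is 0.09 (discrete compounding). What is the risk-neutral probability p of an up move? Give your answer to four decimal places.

p = 0.5600

Risk-neutral probability p = (1 + 0.09 − 0.95)/(1.2 − 0.95) = 0.1400/0.2500 = 0.5600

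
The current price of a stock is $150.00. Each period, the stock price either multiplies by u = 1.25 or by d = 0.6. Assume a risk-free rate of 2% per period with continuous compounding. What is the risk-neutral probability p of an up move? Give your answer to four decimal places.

Risk-neutral probability p = (e^0.02 − 0.6)/(1.25 − 0.6) = 0.4202/0.6500 = 0.6465

p = 0.6465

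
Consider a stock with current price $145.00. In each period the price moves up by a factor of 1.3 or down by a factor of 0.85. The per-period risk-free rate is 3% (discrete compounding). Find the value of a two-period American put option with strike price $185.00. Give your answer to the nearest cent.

Risk-neutral probability p = (1 + 0.03 − 0.85)/(1.3 − 0.85) = 0.1800/0.4500 = 0.4000
Terminal stock prices: S_uu = 245.1, S_ud = 160.2, S_dd = 104.8
Terminal payoffs (K − S): max(-60.05, 0) = 0, max(24.78, 0) = 24.78, max(80.24, 0) = 80.24
Node u (S = 188.5): continuation = 1/1.03·[0.4000·0.0000 + 0.6000·24.7750] = 14.4320; exercise value = 0.0000 ≤ continuation, so V_u = 14.4320
Node d (S = 123.2): continuation = 1/1.03·[0.4000·24.7750 + 0.6000·80.2375] = 56.3617; exercise value = 61.7500 > continuation, so V_d = 61.7500 (exercise)
Node 0 (S = 145): continuation = 1/1.03·[0.4000·14.4320 + 0.6000·61.7500] = 41.5755; exercise value = 40.0000 ≤ continuation, so V_0 = 41.5755

$41.58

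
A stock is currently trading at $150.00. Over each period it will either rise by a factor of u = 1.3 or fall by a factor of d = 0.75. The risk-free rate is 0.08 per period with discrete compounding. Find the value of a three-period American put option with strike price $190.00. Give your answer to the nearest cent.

Risk-neutral probability p = (1 + 0.08 − 0.75)/(1.3 − 0.75) = 0.3300/0.5500 = 0.6000
Terminal stock prices: S_uuu = 329.6, S_uud = 190.1, S_udd = 109.7, S_ddd = 63.28
Terminal payoffs (K − S): max(-139.6, 0) = 0, max(-0.125, 0) = 0, max(80.31, 0) = 80.31, max(126.7, 0) = 126.7
Node uu (S = 253.5): continuation = 1/1.08·[0.6000·0.0000 + 0.4000·0.0000] = 0.0000; exercise value = 0.0000 ≤ continuation, so V_uu = 0.0000
Node ud (S = 146.2): continuation = 1/1.08·[0.6000·0.0000 + 0.4000·80.3125] = 29.7454; exercise value = 43.7500 > continuation, so V_ud = 43.7500 (exercise)
Node dd (S = 84.38): continuation = 1/1.08·[0.6000·80.3125 + 0.4000·126.7188] = 91.5509; exercise value = 105.6250 > continuation, so V_dd = 105.6250 (exercise)
Node u (S = 195): continuation = 1/1.08·[0.6000·0.0000 + 0.4000·43.7500] = 16.2037; exercise value = 0.0000 ≤ continuation, so V_u = 16.2037
Node d (S = 112.5): continuation = 1/1.08·[0.6000·43.7500 + 0.4000·105.6250] = 63.4259; exercise value = 77.5000 > continuation, so V_d = 77.5000 (exercise)
Node 0 (S = 150): continuation = 1/1.08·[0.6000·16.2037 + 0.4000·77.5000] = 37.7058; exercise value = 40.0000 > continuation, so V_0 = 40.0000 (exercise)

$40.00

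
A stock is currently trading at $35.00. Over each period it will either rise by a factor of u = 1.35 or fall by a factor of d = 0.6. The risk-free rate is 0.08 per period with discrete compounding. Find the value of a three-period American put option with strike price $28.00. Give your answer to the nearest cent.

Risk-neutral probability p = (1 + 0.08 − 0.6)/(1.35 − 0.6) = 0.4800/0.7500 = 0.6400
Terminal stock prices: S_uuu = 86.11, S_uud = 38.27, S_udd = 17.01, S_ddd = 7.56
Terminal payoffs (K − S): max(-58.11, 0) = 0, max(-10.27, 0) = 0, max(10.99, 0) = 10.99, max(20.44, 0) = 20.44
Node uu (S = 63.79): continuation = 1/1.08·[0.6400·0.0000 + 0.3600·0.0000] = 0.0000; exercise value = 0.0000 ≤ continuation, so V_uu = 0.0000
Node ud (S = 28.35): continuation = 1/1.08·[0.6400·0.0000 + 0.3600·10.9900] = 3.6633; exercise value = 0.0000 ≤ continuation, so V_ud = 3.6633
Node dd (S = 12.6): continuation = 1/1.08·[0.6400·10.9900 + 0.3600·20.4400] = 13.3259; exercise value = 15.4000 > continuation, so V_dd = 15.4000 (exercise)
Node u (S = 47.25): continuation = 1/1.08·[0.6400·0.0000 + 0.3600·3.6633] = 1.2211; exercise value = 0.0000 ≤ continuation, so V_u = 1.2211
Node d (S = 21): continuation = 1/1.08·[0.6400·3.6633 + 0.3600·15.4000] = 7.3042; exercise value = 7.0000 ≤ continuation, so V_d = 7.3042
Node 0 (S = 35): continuation = 1/1.08·[0.6400·1.2211 + 0.3600·7.3042] = 3.1584; exercise value = 0.0000 ≤ continuation, so V_0 = 3.1584

$3.16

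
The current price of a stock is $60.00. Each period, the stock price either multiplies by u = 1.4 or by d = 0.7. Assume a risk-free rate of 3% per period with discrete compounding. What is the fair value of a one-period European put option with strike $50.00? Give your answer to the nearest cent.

Risk-neutral probability p = (1 + 0.03 − 0.7)/(1.4 − 0.7) = 0.3300/0.7000 = 0.4714
Terminal stock prices: S_u = 84, S_d = 42
Terminal payoffs (K − S): max(-34, 0) = 0, max(8, 0) = 8
Node 0 (S = 60): V_0 = 1/1.03·[0.4714·0.0000 + 0.5286·8.0000] = 4.1054

$4.11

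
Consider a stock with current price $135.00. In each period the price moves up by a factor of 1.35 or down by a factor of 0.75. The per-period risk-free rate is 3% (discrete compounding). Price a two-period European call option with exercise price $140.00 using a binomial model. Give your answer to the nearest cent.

Risk-neutral probability p = (1 + 0.03 − 0.75)/(1.35 − 0.75) = 0.2800/0.6000 = 0.4667
Terminal stock prices: S_uu = 246, S_ud = 136.7, S_dd = 75.94
Terminal payoffs (S − K): max(106, 0) = 106, max(-3.312, 0) = 0, max(-64.06, 0) = 0
Node u (S = 182.2): V_u = 1/1.03·[0.4667·106.0375 + 0.5333·0.0000] = 48.0429
Node d (S = 101.2): V_d = 1/1.03·[0.4667·0.0000 + 0.5333·0.0000] = 0.0000
Node 0 (S = 135): V_0 = 1/1.03·[0.4667·48.0429 + 0.5333·0.0000] = 21.7670

$21.77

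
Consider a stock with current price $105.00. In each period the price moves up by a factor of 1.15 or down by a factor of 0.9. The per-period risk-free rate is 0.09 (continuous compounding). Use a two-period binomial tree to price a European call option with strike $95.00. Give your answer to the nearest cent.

Risk-neutral probability p = (e^0.09 − 0.9)/(1.15 − 0.9) = 0.1942/0.2500 = 0.7767
Terminal stock prices: S_uu = 138.9, S_ud = 108.7, S_dd = 85.05
Terminal payoffs (S − K): max(43.86, 0) = 43.86, max(13.67, 0) = 13.67, max(-9.95, 0) = 0
Node u (S = 120.7): V_u = e^(−0.09)·[0.7767·43.8625 + 0.2233·13.6750] = 33.9265
Node d (S = 94.5): V_d = e^(−0.09)·[0.7767·13.6750 + 0.2233·0.0000] = 9.7072
Node 0 (S = 105): V_0 = e^(−0.09)·[0.7767·33.9265 + 0.2233·9.7072] = 26.0637

$26.06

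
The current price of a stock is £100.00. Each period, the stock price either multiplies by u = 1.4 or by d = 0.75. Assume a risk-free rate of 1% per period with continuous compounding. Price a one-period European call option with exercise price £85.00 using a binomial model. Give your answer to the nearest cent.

Risk-neutral probability p = (e^0.01 − 0.75)/(1.4 − 0.75) = 0.2601/0.6500 = 0.4001
Terminal stock prices: S_u = 140, S_d = 75
Terminal payoffs (S − K): max(55, 0) = 55, max(-10, 0) = 0
Node 0 (S = 100): V_0 = e^(−0.01)·[0.4001·55.0000 + 0.5999·0.0000] = 21.7853

£21.79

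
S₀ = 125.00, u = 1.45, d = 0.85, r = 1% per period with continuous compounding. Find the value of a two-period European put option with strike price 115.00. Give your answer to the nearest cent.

13.01

Risk-neutral probability p = (e^0.01 − 0.85)/(1.45 − 0.85) = 0.1601/0.6000 = 0.2668
Terminal stock prices: S_uu = 262.8, S_ud = 154.1, S_dd = 90.31
Terminal payoffs (K − S): max(-147.8, 0) = 0, max(-39.06, 0) = 0, max(24.69, 0) = 24.69
Node u (S = 181.2): V_u = e^(−0.01)·[0.2668·0.0000 + 0.7332·0.0000] = 0.0000
Node d (S = 106.2): V_d = e^(−0.01)·[0.2668·0.0000 + 0.7332·24.6875] = 17.9220
Node 0 (S = 125): V_0 = e^(−0.01)·[0.2668·0.0000 + 0.7332·17.9220] = 13.0105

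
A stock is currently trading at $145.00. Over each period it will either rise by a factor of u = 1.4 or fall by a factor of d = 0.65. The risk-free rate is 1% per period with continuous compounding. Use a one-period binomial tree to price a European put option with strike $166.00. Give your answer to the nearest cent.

Risk-neutral probability p = (e^0.01 − 0.65)/(1.4 − 0.65) = 0.3601/0.7500 = 0.4801
Terminal stock prices: S_u = 203, S_d = 94.25
Terminal payoffs (K − S): max(-37, 0) = 0, max(71.75, 0) = 71.75
Node 0 (S = 145): V_0 = e^(−0.01)·[0.4801·0.0000 + 0.5199·71.7500] = 36.9340

$36.93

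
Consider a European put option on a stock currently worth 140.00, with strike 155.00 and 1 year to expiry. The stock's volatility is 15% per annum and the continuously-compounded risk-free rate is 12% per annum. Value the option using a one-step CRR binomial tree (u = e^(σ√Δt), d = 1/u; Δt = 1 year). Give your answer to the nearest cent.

CRR parameters: u = e^(σ√Δt) = e^(0.15·√1) = 1.1618, d = 1/u = 0.8607
Per-period rate: rΔt = 0.12·1 = 0.12, so R = e^0.12 = 1.1275
Risk-neutral probability p = (e^0.12 − 0.8607)/(1.1618 − 0.8607) = 0.2668/0.3011 = 0.8860
Terminal stock prices: S_u = 162.7, S_d = 120.5
Terminal payoffs (K − S): max(-7.657, 0) = 0, max(34.5, 0) = 34.5
Node 0 (S = 140): V_0 = e^(−0.12)·[0.8860·0.0000 + 0.1140·34.5009] = 3.4893

3.49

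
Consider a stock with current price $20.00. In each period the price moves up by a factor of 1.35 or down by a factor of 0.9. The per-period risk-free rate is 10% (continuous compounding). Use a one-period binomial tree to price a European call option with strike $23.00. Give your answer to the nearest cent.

Risk-neutral probability p = (e^0.1 − 0.9)/(1.35 − 0.9) = 0.2052/0.4500 = 0.4559
Terminal stock prices: S_u = 27, S_d = 18
Terminal payoffs (S − K): max(4, 0) = 4, max(-5, 0) = 0
Node 0 (S = 20): V_0 = e^(−0.1)·[0.4559·4.0000 + 0.5441·0.0000] = 1.6502

$1.65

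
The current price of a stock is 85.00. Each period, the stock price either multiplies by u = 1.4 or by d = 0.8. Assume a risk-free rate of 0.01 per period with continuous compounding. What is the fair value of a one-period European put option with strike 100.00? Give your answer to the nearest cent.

20.59

Risk-neutral probability p = (e^0.01 − 0.8)/(1.4 − 0.8) = 0.2101/0.6000 = 0.3501
Terminal stock prices: S_u = 119, S_d = 68
Terminal payoffs (K − S): max(-19, 0) = 0, max(32, 0) = 32
Node 0 (S = 85): V_0 = e^(−0.01)·[0.3501·0.0000 + 0.6499·32.0000] = 20.5904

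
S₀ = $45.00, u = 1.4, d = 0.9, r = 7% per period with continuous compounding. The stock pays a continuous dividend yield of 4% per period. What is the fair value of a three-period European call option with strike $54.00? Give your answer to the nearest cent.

$4.11

Per-period risk-free factor R = e^0.07 = 1.0725; dividend-adjusted growth = e^(0.07−0.04) = 1.0305.
Risk-neutral probability p = (1.0305 − 0.9)/(1.4 − 0.9) = 0.1305/0.5000 = 0.2609
Terminal stock prices: S_uuu = 123.5, S_uud = 79.38, S_udd = 51.03, S_ddd = 32.81
Terminal payoffs (S − K): max(69.48, 0) = 69.48, max(25.38, 0) = 25.38, max(-2.97, 0) = 0, max(-21.19, 0) = 0
Node uu (S = 88.2): V_uu = e^(−0.07)·[0.2609·69.4800 + 0.7391·25.3800] = 34.3924
Node ud (S = 56.7): V_ud = e^(−0.07)·[0.2609·25.3800 + 0.7391·0.0000] = 6.1742
Node dd (S = 36.45): V_dd = e^(−0.07)·[0.2609·0.0000 + 0.7391·0.0000] = 0.0000
Node u (S = 63): V_u = e^(−0.07)·[0.2609·34.3924 + 0.7391·6.1742] = 12.6214
Node d (S = 40.5): V_d = e^(−0.07)·[0.2609·6.1742 + 0.7391·0.0000] = 1.5020
Node 0 (S = 45): V_0 = e^(−0.07)·[0.2609·12.6214 + 0.7391·1.5020] = 4.1055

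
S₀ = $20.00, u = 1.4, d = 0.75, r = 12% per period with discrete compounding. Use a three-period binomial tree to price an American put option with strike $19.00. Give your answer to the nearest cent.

$1.78

Risk-neutral probability p = (1 + 0.12 − 0.75)/(1.4 − 0.75) = 0.3700/0.6500 = 0.5692
Terminal stock prices: S_uuu = 54.88, S_uud = 29.4, S_udd = 15.75, S_ddd = 8.438
Terminal payoffs (K − S): max(-35.88, 0) = 0, max(-10.4, 0) = 0, max(3.25, 0) = 3.25, max(10.56, 0) = 10.56
Node uu (S = 39.2): continuation = 1/1.12·[0.5692·0.0000 + 0.4308·0.0000] = 0.0000; exercise value = 0.0000 ≤ continuation, so V_uu = 0.0000
Node ud (S = 21): continuation = 1/1.12·[0.5692·0.0000 + 0.4308·3.2500] = 1.2500; exercise value = 0.0000 ≤ continuation, so V_ud = 1.2500
Node dd (S = 11.25): continuation = 1/1.12·[0.5692·3.2500 + 0.4308·10.5625] = 5.7143; exercise value = 7.7500 > continuation, so V_dd = 7.7500 (exercise)
Node u (S = 28): continuation = 1/1.12·[0.5692·0.0000 + 0.4308·1.2500] = 0.4808; exercise value = 0.0000 ≤ continuation, so V_u = 0.4808
Node d (S = 15): continuation = 1/1.12·[0.5692·1.2500 + 0.4308·7.7500] = 3.6161; exercise value = 4.0000 > continuation, so V_d = 4.0000 (exercise)
Node 0 (S = 20): continuation = 1/1.12·[0.5692·0.4808 + 0.4308·4.0000] = 1.7828; exercise value = 0.0000 ≤ continuation, so V_0 = 1.7828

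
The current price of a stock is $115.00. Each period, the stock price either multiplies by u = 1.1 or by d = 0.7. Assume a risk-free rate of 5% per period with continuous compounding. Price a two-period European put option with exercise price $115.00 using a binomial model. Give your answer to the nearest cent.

Risk-neutral probability p = (e^0.05 − 0.7)/(1.1 − 0.7) = 0.3513/0.4000 = 0.8782
Terminal stock prices: S_uu = 139.2, S_ud = 88.55, S_dd = 56.35
Terminal payoffs (K − S): max(-24.15, 0) = 0, max(26.45, 0) = 26.45, max(58.65, 0) = 58.65
Node u (S = 126.5): V_u = e^(−0.05)·[0.8782·0.0000 + 0.1218·26.4500] = 3.0651
Node d (S = 80.5): V_d = e^(−0.05)·[0.8782·26.4500 + 0.1218·58.6500] = 28.8914
Node 0 (S = 115): V_0 = e^(−0.05)·[0.8782·3.0651 + 0.1218·28.8914] = 5.9083

$5.91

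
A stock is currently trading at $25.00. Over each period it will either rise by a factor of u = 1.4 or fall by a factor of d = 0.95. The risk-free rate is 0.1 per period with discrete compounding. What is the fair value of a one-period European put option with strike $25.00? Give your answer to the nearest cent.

$0.76

Risk-neutral probability p = (1 + 0.1 − 0.95)/(1.4 − 0.95) = 0.1500/0.4500 = 0.3333
Terminal stock prices: S_u = 35, S_d = 23.75
Terminal payoffs (K − S): max(-10, 0) = 0, max(1.25, 0) = 1.25
Node 0 (S = 25): V_0 = 1/1.1·[0.3333·0.0000 + 0.6667·1.2500] = 0.7576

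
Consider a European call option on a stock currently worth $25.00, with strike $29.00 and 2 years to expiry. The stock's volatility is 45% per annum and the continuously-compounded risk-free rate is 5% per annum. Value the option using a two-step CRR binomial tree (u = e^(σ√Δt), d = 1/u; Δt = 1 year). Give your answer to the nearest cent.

CRR parameters: u = e^(σ√Δt) = e^(0.45·√1) = 1.5683, d = 1/u = 0.6376
Per-period rate: rΔt = 0.05·1 = 0.05, so R = e^0.05 = 1.0513
Risk-neutral probability p = (e^0.05 − 0.6376)/(1.5683 − 0.6376) = 0.4136/0.9307 = 0.4445
Terminal stock prices: S_uu = 61.49, S_ud = 25, S_dd = 10.16
Terminal payoffs (S − K): max(32.49, 0) = 32.49, max(-4, 0) = 0, max(-18.84, 0) = 0
Node u (S = 39.21): V_u = e^(−0.05)·[0.4445·32.4901 + 0.5555·0.0000] = 13.7360
Node d (S = 15.94): V_d = e^(−0.05)·[0.4445·0.0000 + 0.5555·0.0000] = 0.0000
Node 0 (S = 25): V_0 = e^(−0.05)·[0.4445·13.7360 + 0.5555·0.0000] = 5.8072

$5.81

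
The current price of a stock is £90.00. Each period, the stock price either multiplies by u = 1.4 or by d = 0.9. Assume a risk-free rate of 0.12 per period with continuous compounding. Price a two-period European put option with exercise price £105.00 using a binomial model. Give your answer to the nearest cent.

£7.50

Risk-neutral probability p = (e^0.12 − 0.9)/(1.4 − 0.9) = 0.2275/0.5000 = 0.4550
Terminal stock prices: S_uu = 176.4, S_ud = 113.4, S_dd = 72.9
Terminal payoffs (K − S): max(-71.4, 0) = 0, max(-8.4, 0) = 0, max(32.1, 0) = 32.1
Node u (S = 126): V_u = e^(−0.12)·[0.4550·0.0000 + 0.5450·0.0000] = 0.0000
Node d (S = 81): V_d = e^(−0.12)·[0.4550·0.0000 + 0.5450·32.1000] = 15.5164
Node 0 (S = 90): V_0 = e^(−0.12)·[0.4550·0.0000 + 0.5450·15.5164] = 7.5003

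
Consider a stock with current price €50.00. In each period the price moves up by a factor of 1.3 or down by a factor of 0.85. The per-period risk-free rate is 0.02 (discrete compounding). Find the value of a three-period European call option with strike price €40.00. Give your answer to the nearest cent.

€14.42

Risk-neutral probability p = (1 + 0.02 − 0.85)/(1.3 − 0.85) = 0.1700/0.4500 = 0.3778
Terminal stock prices: S_uuu = 109.9, S_uud = 71.83, S_udd = 46.96, S_ddd = 30.71
Terminal payoffs (S − K): max(69.85, 0) = 69.85, max(31.83, 0) = 31.83, max(6.962, 0) = 6.962, max(-9.294, 0) = 0
Node uu (S = 84.5): V_uu = 1/1.02·[0.3778·69.8500 + 0.6222·31.8250] = 45.2843
Node ud (S = 55.25): V_ud = 1/1.02·[0.3778·31.8250 + 0.6222·6.9625] = 16.0343
Node dd (S = 36.12): V_dd = 1/1.02·[0.3778·6.9625 + 0.6222·0.0000] = 2.5787
Node u (S = 65): V_u = 1/1.02·[0.3778·45.2843 + 0.6222·16.0343] = 26.5532
Node d (S = 42.5): V_d = 1/1.02·[0.3778·16.0343 + 0.6222·2.5787] = 7.5117
Node 0 (S = 50): V_0 = 1/1.02·[0.3778·26.5532 + 0.6222·7.5117] = 14.4168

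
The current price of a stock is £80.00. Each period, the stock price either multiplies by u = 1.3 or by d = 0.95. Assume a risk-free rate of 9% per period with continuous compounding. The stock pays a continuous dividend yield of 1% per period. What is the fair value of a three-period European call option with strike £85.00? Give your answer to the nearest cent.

Per-period risk-free factor R = e^0.09 = 1.0942; dividend-adjusted growth = e^(0.09−0.01) = 1.0833.
Risk-neutral probability p = (1.0833 − 0.95)/(1.3 − 0.95) = 0.1333/0.3500 = 0.3808
Terminal stock prices: S_uuu = 175.8, S_uud = 128.4, S_udd = 93.86, S_ddd = 68.59
Terminal payoffs (S − K): max(90.76, 0) = 90.76, max(43.44, 0) = 43.44, max(8.86, 0) = 8.86, max(-16.41, 0) = 0
Node uu (S = 135.2): V_uu = e^(−0.09)·[0.3808·90.7600 + 0.6192·43.4400] = 56.1706
Node ud (S = 98.8): V_ud = e^(−0.09)·[0.3808·43.4400 + 0.6192·8.8600] = 20.1328
Node dd (S = 72.2): V_dd = e^(−0.09)·[0.3808·8.8600 + 0.6192·0.0000] = 3.0837
Node u (S = 104): V_u = e^(−0.09)·[0.3808·56.1706 + 0.6192·20.1328] = 30.9427
Node d (S = 76): V_d = e^(−0.09)·[0.3808·20.1328 + 0.6192·3.0837] = 8.7521
Node 0 (S = 80): V_0 = e^(−0.09)·[0.3808·30.9427 + 0.6192·8.7521] = 15.7221

£15.72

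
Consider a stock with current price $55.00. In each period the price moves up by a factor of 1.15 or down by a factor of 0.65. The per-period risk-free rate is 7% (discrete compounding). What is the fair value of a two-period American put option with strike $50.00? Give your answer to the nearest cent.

Risk-neutral probability p = (1 + 0.07 − 0.65)/(1.15 − 0.65) = 0.4200/0.5000 = 0.8400
Terminal stock prices: S_uu = 72.74, S_ud = 41.11, S_dd = 23.24
Terminal payoffs (K − S): max(-22.74, 0) = 0, max(8.888, 0) = 8.888, max(26.76, 0) = 26.76
Node u (S = 63.25): continuation = 1/1.07·[0.8400·0.0000 + 0.1600·8.8875] = 1.3290; exercise value = 0.0000 ≤ continuation, so V_u = 1.3290
Node d (S = 35.75): continuation = 1/1.07·[0.8400·8.8875 + 0.1600·26.7625] = 10.9790; exercise value = 14.2500 > continuation, so V_d = 14.2500 (exercise)
Node 0 (S = 55): continuation = 1/1.07·[0.8400·1.3290 + 0.1600·14.2500] = 3.1741; exercise value = 0.0000 ≤ continuation, so V_0 = 3.1741

$3.17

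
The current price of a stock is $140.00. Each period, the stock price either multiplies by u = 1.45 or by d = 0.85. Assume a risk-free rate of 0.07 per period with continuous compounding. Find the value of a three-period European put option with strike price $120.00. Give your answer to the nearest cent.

$6.87

Risk-neutral probability p = (e^0.07 − 0.85)/(1.45 − 0.85) = 0.2225/0.6000 = 0.3708
Terminal stock prices: S_uuu = 426.8, S_uud = 250.2, S_udd = 146.7, S_ddd = 85.98
Terminal payoffs (K − S): max(-306.8, 0) = 0, max(-130.2, 0) = 0, max(-26.67, 0) = 0, max(34.02, 0) = 34.02
Node uu (S = 294.4): V_uu = e^(−0.07)·[0.3708·0.0000 + 0.6292·0.0000] = 0.0000
Node ud (S = 172.5): V_ud = e^(−0.07)·[0.3708·0.0000 + 0.6292·0.0000] = 0.0000
Node dd (S = 101.1): V_dd = e^(−0.07)·[0.3708·0.0000 + 0.6292·34.0225] = 19.9582
Node u (S = 203): V_u = e^(−0.07)·[0.3708·0.0000 + 0.6292·0.0000] = 0.0000
Node d (S = 119): V_d = e^(−0.07)·[0.3708·0.0000 + 0.6292·19.9582] = 11.7079
Node 0 (S = 140): V_0 = e^(−0.07)·[0.3708·0.0000 + 0.6292·11.7079] = 6.8680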